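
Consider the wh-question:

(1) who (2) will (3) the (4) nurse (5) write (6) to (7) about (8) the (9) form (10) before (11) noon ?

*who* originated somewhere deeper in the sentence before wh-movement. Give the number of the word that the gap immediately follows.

Underlying clause: The nurse will write to who about the form before noon.
'who' functions as the object of the preposition 'to'. Wh-movement fronts it, leaving a gap right after 'to':
Who will the nurse write to ___ about the form before noon?
'to' is word 6.

6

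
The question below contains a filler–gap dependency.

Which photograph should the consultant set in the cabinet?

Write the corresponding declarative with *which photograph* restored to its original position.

The filler 'which photograph' is interpreted as the direct object of 'set'. Wh-movement fronts it, leaving a gap right after 'set':
Which photograph should the consultant set ___ in the cabinet?

The consultant should set which photograph in the cabinet.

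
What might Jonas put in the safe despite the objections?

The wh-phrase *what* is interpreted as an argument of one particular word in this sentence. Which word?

Pre-movement form: Jonas might put what in the safe despite the objections.
'what' functions as the direct object of 'put'. Wh-movement fronts it, leaving a gap right after 'put':
What might Jonas put ___ in the safe despite the objections?

put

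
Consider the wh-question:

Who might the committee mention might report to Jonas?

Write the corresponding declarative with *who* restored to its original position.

The committee might mention who might report to Jonas.

The filler 'who' is interpreted as the subject of the clause embedded under 'mention'. Fronting leaves a gap immediately after 'mention':
Who might the committee mention ___ might report to Jonas?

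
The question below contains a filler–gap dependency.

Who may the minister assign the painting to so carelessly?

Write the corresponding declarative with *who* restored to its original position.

The minister may assign the painting to who so carelessly.

'who' functions as the object of the preposition 'to' (recipient of 'assign'). It moves to the left edge, and the trace sits right after 'to':
Who may the minister assign the painting to ___ so carelessly?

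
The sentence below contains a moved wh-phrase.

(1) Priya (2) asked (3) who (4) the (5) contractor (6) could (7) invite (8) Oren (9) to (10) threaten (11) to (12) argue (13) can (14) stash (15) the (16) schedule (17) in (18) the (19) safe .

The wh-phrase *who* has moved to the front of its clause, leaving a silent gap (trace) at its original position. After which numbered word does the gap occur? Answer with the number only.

12

Underlying clause: The contractor could invite Oren to threaten to argue who can stash the schedule in the safe.
The filler 'who' is interpreted as the subject of the clause embedded under 'argue'. Wh-movement fronts it, leaving a gap right after 'argue':
Priya asked who the contractor could invite Oren to threaten to argue ___ can stash the schedule in the safe.
'argue' is word 12.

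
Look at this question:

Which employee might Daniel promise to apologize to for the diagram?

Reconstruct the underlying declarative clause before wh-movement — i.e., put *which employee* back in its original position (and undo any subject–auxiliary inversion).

'which employee' is the object of the preposition 'to'. It moves to the left edge, and the trace sits right after 'to':
Which employee might Daniel promise to apologize to ___ for the diagram?

Daniel might promise to apologize to which employee for the diagram.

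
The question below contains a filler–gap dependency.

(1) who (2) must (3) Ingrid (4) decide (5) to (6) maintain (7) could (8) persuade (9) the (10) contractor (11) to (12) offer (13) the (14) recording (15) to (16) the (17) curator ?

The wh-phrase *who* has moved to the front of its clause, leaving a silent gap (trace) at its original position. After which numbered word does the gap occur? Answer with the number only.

6

In situ: Ingrid must decide to maintain who could persuade the contractor to offer the recording to the curator.
The filler 'who' is interpreted as the subject of the clause embedded under 'maintain'. Fronting leaves a gap immediately after 'maintain':
Who must Ingrid decide to maintain ___ could persuade the contractor to offer the recording to the curator?
'maintain' is word 6.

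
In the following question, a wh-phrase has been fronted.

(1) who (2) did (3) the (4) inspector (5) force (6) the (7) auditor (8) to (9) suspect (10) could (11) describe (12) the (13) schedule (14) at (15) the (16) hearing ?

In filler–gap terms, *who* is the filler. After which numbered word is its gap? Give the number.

9

Before movement: The inspector did force the auditor to suspect who could describe the schedule at the hearing.
'who' is the subject of the clause embedded under 'suspect'. Wh-movement fronts it, leaving a gap right after 'suspect':
Who did the inspector force the auditor to suspect ___ could describe the schedule at the hearing?
'suspect' is word 9.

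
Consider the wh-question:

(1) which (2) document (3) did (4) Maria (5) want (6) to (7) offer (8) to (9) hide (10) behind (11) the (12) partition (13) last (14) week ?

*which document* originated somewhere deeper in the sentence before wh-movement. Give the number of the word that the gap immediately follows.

9

Before movement: Maria did want to offer to hide which document behind the partition last week.
'which document' functions as the direct object of 'hide'. It moves to the left edge, and the trace sits right after 'hide':
Which document did Maria want to offer to hide ___ behind the partition last week?
'hide' is word 9.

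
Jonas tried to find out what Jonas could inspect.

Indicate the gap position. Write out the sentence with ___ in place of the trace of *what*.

In situ: Jonas could inspect what.
'what' functions as the direct object of 'inspect'. The gap is right after 'inspect'.

Jonas tried to find out what Jonas could inspect ___.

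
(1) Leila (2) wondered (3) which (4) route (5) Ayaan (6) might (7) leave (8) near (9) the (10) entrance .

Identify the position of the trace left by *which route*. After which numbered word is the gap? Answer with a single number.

7

Before movement: Ayaan might leave which route near the entrance.
'which route' functions as the direct object of 'leave'. Wh-movement fronts it, leaving a gap right after 'leave':
Leila wondered which route Ayaan might leave ___ near the entrance.
'leave' is word 7.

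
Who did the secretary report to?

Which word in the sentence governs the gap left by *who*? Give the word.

Pre-movement form: The secretary did report to who.
The filler 'who' is interpreted as the object of the preposition 'to'. It moves to the left edge, and the trace sits right after 'to':
Who did the secretary report to ___?

to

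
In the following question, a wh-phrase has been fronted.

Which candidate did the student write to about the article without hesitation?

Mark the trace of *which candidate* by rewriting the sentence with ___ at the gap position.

Pre-movement form: The student did write to which candidate about the article without hesitation.
'which candidate' functions as the object of the preposition 'to'. The gap is right after 'to'.

Which candidate did the student write to ___ about the article without hesitation?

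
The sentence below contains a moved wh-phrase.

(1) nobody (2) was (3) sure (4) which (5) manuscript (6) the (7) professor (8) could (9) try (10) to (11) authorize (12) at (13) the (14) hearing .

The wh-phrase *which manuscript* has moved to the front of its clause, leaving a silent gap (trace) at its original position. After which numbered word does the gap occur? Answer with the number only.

11

Before movement: The professor could try to authorize which manuscript at the hearing.
The filler 'which manuscript' is interpreted as the direct object of 'authorize'. Wh-movement fronts it, leaving a gap right after 'authorize':
Nobody was sure which manuscript the professor could try to authorize ___ at the hearing.
'authorize' is word 11.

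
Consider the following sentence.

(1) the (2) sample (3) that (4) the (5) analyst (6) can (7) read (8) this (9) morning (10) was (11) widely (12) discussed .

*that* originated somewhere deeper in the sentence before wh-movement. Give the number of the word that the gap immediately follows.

'that' is the direct object of 'read'. Fronting leaves a gap immediately after 'read':
The sample that the analyst can read ___ this morning was widely discussed.
'read' is word 7.

7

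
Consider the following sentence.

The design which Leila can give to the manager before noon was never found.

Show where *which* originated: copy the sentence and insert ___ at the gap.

The design which Leila can give ___ to the manager before noon was never found.

'which' functions as the direct object of 'give'. The gap is right after 'give'.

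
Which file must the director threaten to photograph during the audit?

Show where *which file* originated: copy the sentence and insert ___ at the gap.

In situ: The director must threaten to photograph which file during the audit.
The filler 'which file' is interpreted as the direct object of 'photograph'. The gap is right after 'photograph'.

Which file must the director threaten to photograph ___ during the audit?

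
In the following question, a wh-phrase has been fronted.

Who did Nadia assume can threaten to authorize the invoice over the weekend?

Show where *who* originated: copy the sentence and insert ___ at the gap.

Who did Nadia assume ___ can threaten to authorize the invoice over the weekend?

Pre-movement form: Nadia did assume who can threaten to authorize the invoice over the weekend.
'who' is the subject of the clause embedded under 'assume'. The gap is right after 'assume'.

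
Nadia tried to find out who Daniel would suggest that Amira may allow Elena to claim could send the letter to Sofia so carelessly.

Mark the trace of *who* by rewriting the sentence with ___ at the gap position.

Nadia tried to find out who Daniel would suggest that Amira may allow Elena to claim ___ could send the letter to Sofia so carelessly.

Pre-movement form: Daniel would suggest that Amira may allow Elena to claim who could send the letter to Sofia so carelessly.
The filler 'who' is interpreted as the subject of the clause embedded under 'claim'. The gap is right after 'claim'.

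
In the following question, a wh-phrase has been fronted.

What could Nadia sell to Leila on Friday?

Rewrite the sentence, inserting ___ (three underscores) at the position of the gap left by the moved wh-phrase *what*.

What could Nadia sell ___ to Leila on Friday?

Underlying clause: Nadia could sell what to Leila on Friday.
The filler 'what' is interpreted as the direct object of 'sell'. The gap is right after 'sell'.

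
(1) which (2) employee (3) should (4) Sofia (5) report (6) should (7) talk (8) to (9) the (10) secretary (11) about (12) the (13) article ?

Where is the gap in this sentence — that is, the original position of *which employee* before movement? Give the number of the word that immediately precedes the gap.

5

Before movement: Sofia should report which employee should talk to the secretary about the article.
'which employee' functions as the subject of the clause embedded under 'report'. Wh-movement fronts it, leaving a gap right after 'report':
Which employee should Sofia report ___ should talk to the secretary about the article?
'report' is word 5.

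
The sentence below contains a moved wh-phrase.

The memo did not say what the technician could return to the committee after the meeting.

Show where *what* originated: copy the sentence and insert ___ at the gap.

In situ: The technician could return what to the committee after the meeting.
The filler 'what' is interpreted as the direct object of 'return'. The gap is right after 'return'.

The memo did not say what the technician could return ___ to the committee after the meeting.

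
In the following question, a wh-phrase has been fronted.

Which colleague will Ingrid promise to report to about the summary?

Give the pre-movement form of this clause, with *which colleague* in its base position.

Ingrid will promise to report to which colleague about the summary.

'which colleague' is the object of the preposition 'to'. Fronting leaves a gap immediately after 'to':
Which colleague will Ingrid promise to report to ___ about the summary?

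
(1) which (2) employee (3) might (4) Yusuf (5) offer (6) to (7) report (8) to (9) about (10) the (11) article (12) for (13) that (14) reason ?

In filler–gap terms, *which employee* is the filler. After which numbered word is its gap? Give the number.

8

Pre-movement form: Yusuf might offer to report to which employee about the article for that reason.
'which employee' is the object of the preposition 'to'. Wh-movement fronts it, leaving a gap right after 'to':
Which employee might Yusuf offer to report to ___ about the article for that reason?
'to' is word 8.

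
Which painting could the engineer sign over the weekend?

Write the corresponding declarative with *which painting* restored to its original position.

The engineer could sign which painting over the weekend.

'which painting' is the direct object of 'sign'. It moves to the left edge, and the trace sits right after 'sign':
Which painting could the engineer sign ___ over the weekend?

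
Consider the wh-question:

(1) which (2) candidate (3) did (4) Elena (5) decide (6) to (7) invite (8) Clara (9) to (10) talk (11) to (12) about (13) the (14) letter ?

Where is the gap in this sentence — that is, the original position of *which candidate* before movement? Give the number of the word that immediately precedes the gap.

11

Underlying clause: Elena did decide to invite Clara to talk to which candidate about the letter.
'which candidate' is the object of the preposition 'to'. It moves to the left edge, and the trace sits right after 'to':
Which candidate did Elena decide to invite Clara to talk to ___ about the letter?
'to' is word 11.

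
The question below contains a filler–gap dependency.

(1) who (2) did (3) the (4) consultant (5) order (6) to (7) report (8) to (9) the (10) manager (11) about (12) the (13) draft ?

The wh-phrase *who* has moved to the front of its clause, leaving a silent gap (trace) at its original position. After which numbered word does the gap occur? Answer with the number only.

In situ: The consultant did order who to report to the manager about the draft.
The filler 'who' is interpreted as the direct object of 'order'. Wh-movement fronts it, leaving a gap right after 'order':
Who did the consultant order ___ to report to the manager about the draft?
'order' is word 5.

5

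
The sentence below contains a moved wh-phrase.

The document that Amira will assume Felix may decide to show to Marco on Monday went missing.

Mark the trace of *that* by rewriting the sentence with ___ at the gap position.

The document that Amira will assume Felix may decide to show ___ to Marco on Monday went missing.

The filler 'that' is interpreted as the direct object of 'show'. The gap is right after 'show'.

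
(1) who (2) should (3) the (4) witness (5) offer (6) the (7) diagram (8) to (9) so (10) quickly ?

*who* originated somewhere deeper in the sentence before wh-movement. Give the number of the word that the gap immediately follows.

In situ: The witness should offer the diagram to who so quickly.
The filler 'who' is interpreted as the object of the preposition 'to' (recipient of 'offer'). Wh-movement fronts it, leaving a gap right after 'to':
Who should the witness offer the diagram to ___ so quickly?
'to' is word 8.

8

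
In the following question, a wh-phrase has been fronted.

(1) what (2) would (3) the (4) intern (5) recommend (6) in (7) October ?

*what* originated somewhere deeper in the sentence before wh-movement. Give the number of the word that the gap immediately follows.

5

In situ: The intern would recommend what in October.
The filler 'what' is interpreted as the direct object of 'recommend'. Fronting leaves a gap immediately after 'recommend':
What would the intern recommend ___ in October?
'recommend' is word 5.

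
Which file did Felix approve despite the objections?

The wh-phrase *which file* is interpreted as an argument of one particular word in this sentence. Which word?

Pre-movement form: Felix did approve which file despite the objections.
'which file' functions as the direct object of 'approve'. Fronting leaves a gap immediately after 'approve':
Which file did Felix approve ___ despite the objections?

approve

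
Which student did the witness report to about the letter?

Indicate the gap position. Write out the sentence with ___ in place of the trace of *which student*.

Which student did the witness report to ___ about the letter?

Underlying clause: The witness did report to which student about the letter.
The filler 'which student' is interpreted as the object of the preposition 'to'. The gap is right after 'to'.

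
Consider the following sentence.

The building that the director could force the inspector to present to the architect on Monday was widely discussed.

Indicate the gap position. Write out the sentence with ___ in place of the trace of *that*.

The building that the director could force the inspector to present ___ to the architect on Monday was widely discussed.

'that' is the direct object of 'present'. The gap is right after 'present'.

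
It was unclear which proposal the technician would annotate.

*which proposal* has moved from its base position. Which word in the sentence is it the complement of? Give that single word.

Pre-movement form: The technician would annotate which proposal.
'which proposal' is the direct object of 'annotate'. Fronting leaves a gap immediately after 'annotate':
It was unclear which proposal the technician would annotate ___.

annotate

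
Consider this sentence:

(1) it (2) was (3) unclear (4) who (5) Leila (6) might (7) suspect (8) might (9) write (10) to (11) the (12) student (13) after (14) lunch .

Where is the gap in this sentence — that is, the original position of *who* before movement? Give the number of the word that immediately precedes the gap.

Underlying clause: Leila might suspect who might write to the student after lunch.
'who' is the subject of the clause embedded under 'suspect'. Wh-movement fronts it, leaving a gap right after 'suspect':
It was unclear who Leila might suspect ___ might write to the student after lunch.
'suspect' is word 7.

7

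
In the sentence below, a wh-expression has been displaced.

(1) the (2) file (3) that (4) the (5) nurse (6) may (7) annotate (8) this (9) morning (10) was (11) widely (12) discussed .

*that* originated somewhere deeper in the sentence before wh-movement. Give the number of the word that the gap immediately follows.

'that' functions as the direct object of 'annotate'. Fronting leaves a gap immediately after 'annotate':
The file that the nurse may annotate ___ this morning was widely discussed.
'annotate' is word 7.

7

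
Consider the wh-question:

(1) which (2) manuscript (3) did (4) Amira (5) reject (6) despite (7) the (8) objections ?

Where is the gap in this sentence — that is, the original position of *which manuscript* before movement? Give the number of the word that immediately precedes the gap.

5

Underlying clause: Amira did reject which manuscript despite the objections.
'which manuscript' is the direct object of 'reject'. It moves to the left edge, and the trace sits right after 'reject':
Which manuscript did Amira reject ___ despite the objections?
'reject' is word 5.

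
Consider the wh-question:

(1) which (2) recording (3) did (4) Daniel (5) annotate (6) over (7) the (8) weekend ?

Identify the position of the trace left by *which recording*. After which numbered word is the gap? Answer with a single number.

5

Pre-movement form: Daniel did annotate which recording over the weekend.
'which recording' functions as the direct object of 'annotate'. Wh-movement fronts it, leaving a gap right after 'annotate':
Which recording did Daniel annotate ___ over the weekend?
'annotate' is word 5.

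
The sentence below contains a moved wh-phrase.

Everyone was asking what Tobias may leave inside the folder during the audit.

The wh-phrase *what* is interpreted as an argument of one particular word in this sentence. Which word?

leave

Before movement: Tobias may leave what inside the folder during the audit.
The filler 'what' is interpreted as the direct object of 'leave'. It moves to the left edge, and the trace sits right after 'leave':
Everyone was asking what Tobias may leave ___ inside the folder during the audit.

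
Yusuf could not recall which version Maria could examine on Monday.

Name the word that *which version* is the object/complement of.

examine

Before movement: Maria could examine which version on Monday.
'which version' is the direct object of 'examine'. Fronting leaves a gap immediately after 'examine':
Yusuf could not recall which version Maria could examine ___ on Monday.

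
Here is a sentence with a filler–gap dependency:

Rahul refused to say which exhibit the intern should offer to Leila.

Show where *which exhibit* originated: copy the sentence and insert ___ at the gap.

Rahul refused to say which exhibit the intern should offer ___ to Leila.

Pre-movement form: The intern should offer which exhibit to Leila.
The filler 'which exhibit' is interpreted as the direct object of 'offer'. The gap is right after 'offer'.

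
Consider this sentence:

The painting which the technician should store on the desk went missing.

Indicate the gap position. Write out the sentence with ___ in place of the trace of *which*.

The painting which the technician should store ___ on the desk went missing.

'which' is the direct object of 'store'. The gap is right after 'store'.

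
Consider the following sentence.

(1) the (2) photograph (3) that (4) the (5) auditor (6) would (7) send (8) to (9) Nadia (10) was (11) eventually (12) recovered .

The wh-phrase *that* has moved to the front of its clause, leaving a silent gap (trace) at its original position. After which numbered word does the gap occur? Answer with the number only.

7

'that' functions as the direct object of 'send'. It moves to the left edge, and the trace sits right after 'send':
The photograph that the auditor would send ___ to Nadia was eventually recovered.
'send' is word 7.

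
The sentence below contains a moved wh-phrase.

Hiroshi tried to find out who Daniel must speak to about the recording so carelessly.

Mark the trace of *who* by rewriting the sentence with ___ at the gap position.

Hiroshi tried to find out who Daniel must speak to ___ about the recording so carelessly.

In situ: Daniel must speak to who about the recording so carelessly.
'who' is the object of the preposition 'to'. The gap is right after 'to'.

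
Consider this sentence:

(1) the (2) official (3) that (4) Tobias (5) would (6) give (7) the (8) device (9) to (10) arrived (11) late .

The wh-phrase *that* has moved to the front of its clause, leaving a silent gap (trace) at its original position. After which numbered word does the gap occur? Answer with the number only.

9

The filler 'that' is interpreted as the object of the preposition 'to' (recipient of 'give'). It moves to the left edge, and the trace sits right after 'to':
The official that Tobias would give the device to ___ arrived late.
'to' is word 9.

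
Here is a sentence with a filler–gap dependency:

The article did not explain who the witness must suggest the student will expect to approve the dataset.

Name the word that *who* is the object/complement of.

In situ: The witness must suggest the student will expect who to approve the dataset.
'who' functions as the direct object of 'expect'. Wh-movement fronts it, leaving a gap right after 'expect':
The article did not explain who the witness must suggest the student will expect ___ to approve the dataset.

expect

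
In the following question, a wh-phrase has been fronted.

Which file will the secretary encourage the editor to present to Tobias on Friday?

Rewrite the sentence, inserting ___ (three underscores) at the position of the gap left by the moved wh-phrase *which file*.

Which file will the secretary encourage the editor to present ___ to Tobias on Friday?

In situ: The secretary will encourage the editor to present which file to Tobias on Friday.
The filler 'which file' is interpreted as the direct object of 'present'. The gap is right after 'present'.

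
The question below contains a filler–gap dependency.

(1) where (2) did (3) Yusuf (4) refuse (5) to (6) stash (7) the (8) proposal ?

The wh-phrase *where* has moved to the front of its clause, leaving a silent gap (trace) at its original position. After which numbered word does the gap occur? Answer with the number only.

8

In situ: Yusuf did refuse to stash the proposal where.
'where' is the locative complement of 'stash'. Wh-movement fronts it, leaving a gap right after 'proposal':
Where did Yusuf refuse to stash the proposal ___?
'proposal' is word 8.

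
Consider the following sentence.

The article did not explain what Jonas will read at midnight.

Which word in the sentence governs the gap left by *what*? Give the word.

read

Before movement: Jonas will read what at midnight.
'what' functions as the direct object of 'read'. Wh-movement fronts it, leaving a gap right after 'read':
The article did not explain what Jonas will read ___ at midnight.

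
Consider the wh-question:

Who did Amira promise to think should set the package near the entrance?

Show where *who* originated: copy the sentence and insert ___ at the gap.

Who did Amira promise to think ___ should set the package near the entrance?

Underlying clause: Amira did promise to think who should set the package near the entrance.
'who' functions as the subject of the clause embedded under 'think'. The gap is right after 'think'.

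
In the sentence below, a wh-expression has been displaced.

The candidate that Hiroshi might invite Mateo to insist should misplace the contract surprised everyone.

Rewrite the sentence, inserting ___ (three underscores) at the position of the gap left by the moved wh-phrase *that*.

'that' is the subject of the clause embedded under 'insist'. The gap is right after 'insist'.

The candidate that Hiroshi might invite Mateo to insist ___ should misplace the contract surprised everyone.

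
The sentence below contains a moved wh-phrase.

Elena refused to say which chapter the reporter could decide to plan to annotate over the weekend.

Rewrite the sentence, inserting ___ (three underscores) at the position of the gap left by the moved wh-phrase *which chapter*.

Underlying clause: The reporter could decide to plan to annotate which chapter over the weekend.
The filler 'which chapter' is interpreted as the direct object of 'annotate'. The gap is right after 'annotate'.

Elena refused to say which chapter the reporter could decide to plan to annotate ___ over the weekend.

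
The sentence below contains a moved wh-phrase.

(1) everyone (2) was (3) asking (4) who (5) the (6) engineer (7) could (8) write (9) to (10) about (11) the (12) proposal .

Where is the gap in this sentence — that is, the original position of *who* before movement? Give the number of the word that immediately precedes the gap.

Before movement: The engineer could write to who about the proposal.
'who' is the object of the preposition 'to'. Wh-movement fronts it, leaving a gap right after 'to':
Everyone was asking who the engineer could write to ___ about the proposal.
'to' is word 9.

9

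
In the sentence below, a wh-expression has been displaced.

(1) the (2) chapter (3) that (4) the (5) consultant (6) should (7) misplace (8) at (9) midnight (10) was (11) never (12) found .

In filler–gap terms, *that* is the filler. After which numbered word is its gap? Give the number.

'that' functions as the direct object of 'misplace'. It moves to the left edge, and the trace sits right after 'misplace':
The chapter that the consultant should misplace ___ at midnight was never found.
'misplace' is word 7.

7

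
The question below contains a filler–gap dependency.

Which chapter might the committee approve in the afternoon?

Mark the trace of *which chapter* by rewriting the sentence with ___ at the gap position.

Which chapter might the committee approve ___ in the afternoon?

Before movement: The committee might approve which chapter in the afternoon.
'which chapter' is the direct object of 'approve'. The gap is right after 'approve'.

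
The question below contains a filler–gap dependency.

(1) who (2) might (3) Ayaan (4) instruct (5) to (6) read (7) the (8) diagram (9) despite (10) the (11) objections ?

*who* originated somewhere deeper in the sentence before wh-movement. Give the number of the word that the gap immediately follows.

4

Pre-movement form: Ayaan might instruct who to read the diagram despite the objections.
'who' is the direct object of 'instruct'. It moves to the left edge, and the trace sits right after 'instruct':
Who might Ayaan instruct ___ to read the diagram despite the objections?
'instruct' is word 4.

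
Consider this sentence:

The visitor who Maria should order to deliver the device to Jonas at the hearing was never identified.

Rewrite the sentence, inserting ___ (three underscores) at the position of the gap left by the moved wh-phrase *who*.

The visitor who Maria should order ___ to deliver the device to Jonas at the hearing was never identified.

'who' functions as the direct object of 'order'. The gap is right after 'order'.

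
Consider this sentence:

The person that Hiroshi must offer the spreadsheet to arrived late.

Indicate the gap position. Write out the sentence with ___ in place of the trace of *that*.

The person that Hiroshi must offer the spreadsheet to ___ arrived late.

'that' is the object of the preposition 'to' (recipient of 'offer'). The gap is right after 'to'.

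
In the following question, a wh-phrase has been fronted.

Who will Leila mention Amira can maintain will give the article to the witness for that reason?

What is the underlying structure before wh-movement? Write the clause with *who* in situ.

Leila will mention Amira can maintain who will give the article to the witness for that reason.

The filler 'who' is interpreted as the subject of the clause embedded under 'maintain'. Fronting leaves a gap immediately after 'maintain':
Who will Leila mention Amira can maintain ___ will give the article to the witness for that reason?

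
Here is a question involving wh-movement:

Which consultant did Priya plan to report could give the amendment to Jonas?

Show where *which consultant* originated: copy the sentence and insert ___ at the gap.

Before movement: Priya did plan to report which consultant could give the amendment to Jonas.
'which consultant' functions as the subject of the clause embedded under 'report'. The gap is right after 'report'.

Which consultant did Priya plan to report ___ could give the amendment to Jonas?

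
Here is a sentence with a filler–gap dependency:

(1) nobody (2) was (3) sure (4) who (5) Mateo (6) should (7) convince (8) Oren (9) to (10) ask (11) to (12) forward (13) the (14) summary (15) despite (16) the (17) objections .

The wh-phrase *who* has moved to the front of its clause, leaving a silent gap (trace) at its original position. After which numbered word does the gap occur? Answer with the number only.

Before movement: Mateo should convince Oren to ask who to forward the summary despite the objections.
'who' is the direct object of 'ask'. Wh-movement fronts it, leaving a gap right after 'ask':
Nobody was sure who Mateo should convince Oren to ask ___ to forward the summary despite the objections.
'ask' is word 10.

10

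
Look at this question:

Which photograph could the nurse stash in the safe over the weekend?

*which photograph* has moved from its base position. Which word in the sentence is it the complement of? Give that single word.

stash

In situ: The nurse could stash which photograph in the safe over the weekend.
The filler 'which photograph' is interpreted as the direct object of 'stash'. Wh-movement fronts it, leaving a gap right after 'stash':
Which photograph could the nurse stash ___ in the safe over the weekend?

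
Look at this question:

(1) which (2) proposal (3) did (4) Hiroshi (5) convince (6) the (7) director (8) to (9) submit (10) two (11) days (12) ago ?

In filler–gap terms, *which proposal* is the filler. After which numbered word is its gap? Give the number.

9

Pre-movement form: Hiroshi did convince the director to submit which proposal two days ago.
'which proposal' functions as the direct object of 'submit'. Fronting leaves a gap immediately after 'submit':
Which proposal did Hiroshi convince the director to submit ___ two days ago?
'submit' is word 9.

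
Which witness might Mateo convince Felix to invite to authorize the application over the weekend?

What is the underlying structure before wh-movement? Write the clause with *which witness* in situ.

Mateo might convince Felix to invite which witness to authorize the application over the weekend.

'which witness' is the direct object of 'invite'. It moves to the left edge, and the trace sits right after 'invite':
Which witness might Mateo convince Felix to invite ___ to authorize the application over the weekend?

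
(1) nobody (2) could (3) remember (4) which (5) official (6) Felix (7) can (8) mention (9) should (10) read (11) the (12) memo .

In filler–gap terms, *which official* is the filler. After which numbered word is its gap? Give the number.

In situ: Felix can mention which official should read the memo.
The filler 'which official' is interpreted as the subject of the clause embedded under 'mention'. Fronting leaves a gap immediately after 'mention':
Nobody could remember which official Felix can mention ___ should read the memo.
'mention' is word 8.

8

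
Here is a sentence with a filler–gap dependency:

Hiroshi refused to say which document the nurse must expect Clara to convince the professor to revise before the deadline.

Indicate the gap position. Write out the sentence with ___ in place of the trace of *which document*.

Hiroshi refused to say which document the nurse must expect Clara to convince the professor to revise ___ before the deadline.

Before movement: The nurse must expect Clara to convince the professor to revise which document before the deadline.
'which document' functions as the direct object of 'revise'. The gap is right after 'revise'.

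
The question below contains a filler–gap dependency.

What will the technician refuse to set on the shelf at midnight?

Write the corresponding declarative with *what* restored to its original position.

'what' functions as the direct object of 'set'. Wh-movement fronts it, leaving a gap right after 'set':
What will the technician refuse to set ___ on the shelf at midnight?

The technician will refuse to set what on the shelf at midnight.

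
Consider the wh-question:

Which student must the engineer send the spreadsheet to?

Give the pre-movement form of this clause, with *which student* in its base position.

The engineer must send the spreadsheet to which student.

'which student' is the object of the preposition 'to' (recipient of 'send'). Wh-movement fronts it, leaving a gap right after 'to':
Which student must the engineer send the spreadsheet to ___?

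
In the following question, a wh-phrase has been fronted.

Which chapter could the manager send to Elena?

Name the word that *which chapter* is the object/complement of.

send

Before movement: The manager could send which chapter to Elena.
'which chapter' functions as the direct object of 'send'. Fronting leaves a gap immediately after 'send':
Which chapter could the manager send ___ to Elena?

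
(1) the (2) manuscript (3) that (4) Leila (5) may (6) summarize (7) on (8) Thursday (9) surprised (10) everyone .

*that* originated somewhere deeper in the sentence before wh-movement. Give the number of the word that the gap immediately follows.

6

'that' is the direct object of 'summarize'. Fronting leaves a gap immediately after 'summarize':
The manuscript that Leila may summarize ___ on Thursday surprised everyone.
'summarize' is word 6.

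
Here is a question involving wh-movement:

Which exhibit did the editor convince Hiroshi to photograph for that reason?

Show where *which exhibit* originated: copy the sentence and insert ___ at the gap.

Before movement: The editor did convince Hiroshi to photograph which exhibit for that reason.
'which exhibit' is the direct object of 'photograph'. The gap is right after 'photograph'.

Which exhibit did the editor convince Hiroshi to photograph ___ for that reason?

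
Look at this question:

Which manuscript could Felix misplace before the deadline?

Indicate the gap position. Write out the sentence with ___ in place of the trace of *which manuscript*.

Before movement: Felix could misplace which manuscript before the deadline.
'which manuscript' is the direct object of 'misplace'. The gap is right after 'misplace'.

Which manuscript could Felix misplace ___ before the deadline?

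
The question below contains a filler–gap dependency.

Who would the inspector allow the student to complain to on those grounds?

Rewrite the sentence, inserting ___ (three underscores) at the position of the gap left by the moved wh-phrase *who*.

Who would the inspector allow the student to complain to ___ on those grounds?

Before movement: The inspector would allow the student to complain to who on those grounds.
'who' functions as the object of the preposition 'to'. The gap is right after 'to'.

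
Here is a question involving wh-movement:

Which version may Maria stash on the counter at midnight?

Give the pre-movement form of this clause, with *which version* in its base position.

Maria may stash which version on the counter at midnight.

'which version' functions as the direct object of 'stash'. It moves to the left edge, and the trace sits right after 'stash':
Which version may Maria stash ___ on the counter at midnight?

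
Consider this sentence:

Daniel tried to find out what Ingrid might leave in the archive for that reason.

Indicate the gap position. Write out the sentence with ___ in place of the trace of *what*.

Daniel tried to find out what Ingrid might leave ___ in the archive for that reason.

In situ: Ingrid might leave what in the archive for that reason.
'what' is the direct object of 'leave'. The gap is right after 'leave'.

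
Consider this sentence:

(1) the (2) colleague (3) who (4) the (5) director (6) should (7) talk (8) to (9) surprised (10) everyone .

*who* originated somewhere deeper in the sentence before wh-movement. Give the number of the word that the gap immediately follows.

8

'who' functions as the object of the preposition 'to'. Fronting leaves a gap immediately after 'to':
The colleague who the director should talk to ___ surprised everyone.
'to' is word 8.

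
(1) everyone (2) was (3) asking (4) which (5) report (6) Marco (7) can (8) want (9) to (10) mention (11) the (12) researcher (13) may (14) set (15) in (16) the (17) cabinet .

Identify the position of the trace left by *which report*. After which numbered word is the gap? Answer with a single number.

In situ: Marco can want to mention the researcher may set which report in the cabinet.
'which report' functions as the direct object of 'set'. Fronting leaves a gap immediately after 'set':
Everyone was asking which report Marco can want to mention the researcher may set ___ in the cabinet.
'set' is word 14.

14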